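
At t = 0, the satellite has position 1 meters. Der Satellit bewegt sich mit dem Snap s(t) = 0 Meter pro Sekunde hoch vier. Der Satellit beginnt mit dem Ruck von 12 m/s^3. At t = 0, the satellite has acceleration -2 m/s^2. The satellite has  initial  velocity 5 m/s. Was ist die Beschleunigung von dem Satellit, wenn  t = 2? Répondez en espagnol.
Partiendo del snap s(t) = 0, tomamos 2 integrales. La integral del snap, con j(0) = 12, da la sacudida: j(t) = 12. La integral de la sacudida, con a(0) = -2, da la aceleración: a(t) = 12·t - 2. De la ecuación de la aceleración a(t) = 12·t - 2, sustituimos t = 2 para obtener a = 22.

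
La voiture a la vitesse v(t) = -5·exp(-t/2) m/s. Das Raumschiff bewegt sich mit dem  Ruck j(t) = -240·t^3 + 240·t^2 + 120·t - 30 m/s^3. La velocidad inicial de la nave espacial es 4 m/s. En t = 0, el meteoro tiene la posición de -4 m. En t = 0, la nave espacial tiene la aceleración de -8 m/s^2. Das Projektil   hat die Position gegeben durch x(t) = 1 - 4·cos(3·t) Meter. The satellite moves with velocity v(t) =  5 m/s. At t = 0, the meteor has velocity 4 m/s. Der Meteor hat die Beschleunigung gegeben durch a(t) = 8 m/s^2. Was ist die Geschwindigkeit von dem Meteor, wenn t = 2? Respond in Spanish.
Debemos encontrar la integral de nuestra ecuación de la aceleración a(t) = 8 1 vez. Integrando la aceleración y usando la condición inicial v(0) = 4, obtenemos v(t) = 8·t + 4. Tenemos la velocidad v(t) = 8·t + 4. Sustituyendo t = 2: v(2) = 20.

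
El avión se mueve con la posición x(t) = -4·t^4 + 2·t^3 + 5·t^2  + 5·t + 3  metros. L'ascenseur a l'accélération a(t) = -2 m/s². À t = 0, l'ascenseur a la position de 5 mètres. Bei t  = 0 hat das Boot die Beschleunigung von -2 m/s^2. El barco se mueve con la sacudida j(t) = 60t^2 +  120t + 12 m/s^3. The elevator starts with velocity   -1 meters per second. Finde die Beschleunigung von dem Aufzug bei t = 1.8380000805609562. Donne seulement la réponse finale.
Bei t = 1.8380000805609562, a = -2.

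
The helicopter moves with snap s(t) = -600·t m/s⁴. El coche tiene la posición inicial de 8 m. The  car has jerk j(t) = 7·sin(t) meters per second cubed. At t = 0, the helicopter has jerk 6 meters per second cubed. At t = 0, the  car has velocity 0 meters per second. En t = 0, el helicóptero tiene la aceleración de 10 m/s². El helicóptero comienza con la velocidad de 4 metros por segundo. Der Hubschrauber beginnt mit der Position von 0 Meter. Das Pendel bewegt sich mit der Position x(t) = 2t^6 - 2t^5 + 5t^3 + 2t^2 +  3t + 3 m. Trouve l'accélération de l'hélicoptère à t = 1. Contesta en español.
Debemos encontrar la antiderivada de nuestra ecuación del snap s(t) = -600·t 2 veces. La integral del snap es la sacudida. Usando j(0) = 6, obtenemos j(t) = 6 - 300·t^2. Tomando ∫j(t)dt y aplicando a(0) = 10, encontramos a(t) = -100·t^3 + 6·t + 10. Tenemos la aceleración a(t) = -100·t^3 + 6·t + 10. Sustituyendo t = 1: a(1) = -84.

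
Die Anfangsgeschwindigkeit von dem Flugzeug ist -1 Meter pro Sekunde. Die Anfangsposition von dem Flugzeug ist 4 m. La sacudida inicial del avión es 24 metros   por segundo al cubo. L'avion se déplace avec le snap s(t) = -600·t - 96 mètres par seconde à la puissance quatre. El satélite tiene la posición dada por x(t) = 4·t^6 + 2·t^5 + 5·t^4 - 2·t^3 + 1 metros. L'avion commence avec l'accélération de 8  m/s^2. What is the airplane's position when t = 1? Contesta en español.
Debemos encontrar la antiderivada de nuestra ecuación del snap s(t) = -600·t - 96 4 veces. Tomando ∫s(t)dt y aplicando j(0) = 24, encontramos j(t) = -300·t^2 - 96·t + 24. La integral de la sacudida, con a(0) = 8, da la aceleración: a(t) = -100·t^3 - 48·t^2 + 24·t + 8. Integrando la aceleración y usando la condición inicial v(0) = -1, obtenemos v(t) = -25·t^4 - 16·t^3 + 12·t^2 + 8·t - 1. Tomando ∫v(t)dt y aplicando x(0) = 4, encontramos x(t) = -5·t^5 - 4·t^4 + 4·t^3 + 4·t^2 - t + 4. Tenemos la posición x(t) = -5·t^5 - 4·t^4 + 4·t^3 + 4·t^2 - t + 4. Sustituyendo t = 1: x(1) = 2.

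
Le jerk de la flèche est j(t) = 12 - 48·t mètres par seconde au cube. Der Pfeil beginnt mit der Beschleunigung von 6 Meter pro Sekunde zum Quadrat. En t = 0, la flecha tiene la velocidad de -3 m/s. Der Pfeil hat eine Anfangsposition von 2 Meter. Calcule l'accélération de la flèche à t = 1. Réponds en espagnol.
Debemos encontrar la integral de nuestra ecuación de la sacudida j(t) = 12 - 48·t 1 vez. Tomando ∫j(t)dt y aplicando a(0) = 6, encontramos a(t) = -24·t^2 + 12·t + 6. Usando a(t) = -24·t^2 + 12·t + 6 y sustituyendo t = 1, encontramos a = -6.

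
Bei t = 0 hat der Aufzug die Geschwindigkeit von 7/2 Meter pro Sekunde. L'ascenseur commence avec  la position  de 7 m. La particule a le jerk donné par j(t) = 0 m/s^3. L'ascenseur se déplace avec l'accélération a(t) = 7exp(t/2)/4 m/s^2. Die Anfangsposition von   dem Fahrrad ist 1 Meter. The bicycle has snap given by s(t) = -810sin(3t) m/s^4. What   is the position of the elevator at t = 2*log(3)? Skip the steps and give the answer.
x(2*log(3)) = 21.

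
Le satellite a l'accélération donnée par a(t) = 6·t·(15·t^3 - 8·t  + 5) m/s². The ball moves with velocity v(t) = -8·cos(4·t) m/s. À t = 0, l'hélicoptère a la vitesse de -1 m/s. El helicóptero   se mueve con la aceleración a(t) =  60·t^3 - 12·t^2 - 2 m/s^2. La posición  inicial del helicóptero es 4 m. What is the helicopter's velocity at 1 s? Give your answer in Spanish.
Necesitamos integrar nuestra ecuación de la aceleración a(t) = 60·t^3 - 12·t^2 - 2 1 vez. La integral de la aceleración es la velocidad. Usando v(0) = -1, obtenemos v(t) = 15·t^4 - 4·t^3 - 2·t - 1. Tenemos la velocidad v(t) = 15·t^4 - 4·t^3 - 2·t - 1. Sustituyendo t = 1: v(1) = 8.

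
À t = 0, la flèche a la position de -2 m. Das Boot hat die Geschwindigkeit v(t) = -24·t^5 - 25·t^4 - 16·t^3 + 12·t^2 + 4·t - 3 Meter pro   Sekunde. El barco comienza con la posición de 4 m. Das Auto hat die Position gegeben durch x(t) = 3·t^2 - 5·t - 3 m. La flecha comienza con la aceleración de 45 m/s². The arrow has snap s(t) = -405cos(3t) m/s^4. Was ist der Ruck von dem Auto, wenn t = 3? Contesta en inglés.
To solve this, we need to take 3 derivatives of our position equation x(t) = 3·t^2 - 5·t - 3. Differentiating position, we get velocity: v(t) = 6·t - 5. The derivative of velocity gives acceleration: a(t) = 6. The derivative of acceleration gives jerk: j(t) = 0. We have jerk j(t) = 0. Substituting t = 3: j(3) = 0.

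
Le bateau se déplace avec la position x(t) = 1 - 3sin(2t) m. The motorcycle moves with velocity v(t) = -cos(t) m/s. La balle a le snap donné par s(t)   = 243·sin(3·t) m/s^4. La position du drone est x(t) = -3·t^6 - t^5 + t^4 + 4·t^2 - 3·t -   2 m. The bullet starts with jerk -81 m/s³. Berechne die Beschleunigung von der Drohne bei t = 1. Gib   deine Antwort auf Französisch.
En partant de la position x(t) = -3·t^6 - t^5 + t^4 + 4·t^2 - 3·t - 2, nous prenons 2 dérivées. La dérivée de la position donne la vitesse: v(t) = -18·t^5 - 5·t^4 + 4·t^3 + 8·t - 3. En prenant d/dt de v(t), nous trouvons a(t) = -90·t^4 - 20·t^3 + 12·t^2 + 8. De l'équation de l'accélération a(t) = -90·t^4 - 20·t^3 + 12·t^2 + 8, nous substituons t = 1 pour obtenir a = -90.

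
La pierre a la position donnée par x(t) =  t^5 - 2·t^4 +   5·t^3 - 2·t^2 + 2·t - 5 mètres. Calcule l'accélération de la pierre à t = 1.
Nous devons dériver notre équation de la position x(t) = t^5 - 2·t^4 + 5·t^3 - 2·t^2 + 2·t - 5 2 fois. La dérivée de la position donne la vitesse: v(t) = 5·t^4 - 8·t^3 + 15·t^2 - 4·t + 2. En prenant d/dt de v(t), nous trouvons a(t) = 20·t^3 - 24·t^2 + 30·t - 4. En utilisant a(t) = 20·t^3 - 24·t^2 + 30·t - 4 et en substituant t = 1, nous trouvons a = 22.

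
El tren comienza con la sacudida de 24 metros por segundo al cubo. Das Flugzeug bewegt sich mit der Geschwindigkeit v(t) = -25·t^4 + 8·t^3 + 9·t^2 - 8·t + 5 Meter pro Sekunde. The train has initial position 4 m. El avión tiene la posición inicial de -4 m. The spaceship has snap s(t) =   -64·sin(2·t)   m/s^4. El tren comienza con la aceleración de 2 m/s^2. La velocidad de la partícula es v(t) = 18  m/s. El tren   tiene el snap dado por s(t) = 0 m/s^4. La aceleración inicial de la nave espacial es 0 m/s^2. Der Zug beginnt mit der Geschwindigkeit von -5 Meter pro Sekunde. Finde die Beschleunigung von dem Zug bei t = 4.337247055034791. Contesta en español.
Necesitamos integrar nuestra ecuación del snap s(t) = 0 2 veces. La antiderivada del snap es la sacudida. Usando j(0) = 24, obtenemos j(t) = 24. Integrando la sacudida y usando la condición inicial a(0) = 2, obtenemos a(t) = 24·t + 2. Tenemos la aceleración a(t) = 24·t + 2. Sustituyendo t = 4.337247055034791: a(4.337247055034791) = 106.093929320835.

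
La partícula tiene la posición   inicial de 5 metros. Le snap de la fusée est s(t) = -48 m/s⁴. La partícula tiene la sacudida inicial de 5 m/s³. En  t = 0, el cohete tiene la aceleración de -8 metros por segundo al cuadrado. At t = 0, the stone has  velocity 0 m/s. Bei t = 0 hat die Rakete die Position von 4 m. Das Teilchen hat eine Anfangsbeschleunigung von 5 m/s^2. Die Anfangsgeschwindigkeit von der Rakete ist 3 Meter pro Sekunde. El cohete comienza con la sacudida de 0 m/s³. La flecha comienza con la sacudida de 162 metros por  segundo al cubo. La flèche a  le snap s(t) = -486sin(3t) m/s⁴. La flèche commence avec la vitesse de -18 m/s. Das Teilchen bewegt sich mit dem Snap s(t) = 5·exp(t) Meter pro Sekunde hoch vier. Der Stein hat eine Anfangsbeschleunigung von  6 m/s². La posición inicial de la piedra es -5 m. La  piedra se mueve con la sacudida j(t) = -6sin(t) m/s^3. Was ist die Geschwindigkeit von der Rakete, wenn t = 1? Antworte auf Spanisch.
Para resolver esto, necesitamos tomar 3 antiderivadas de nuestra ecuación del snap s(t) = -48. Integrando el snap y usando la condición inicial j(0) = 0, obtenemos j(t) = -48·t. Tomando ∫j(t)dt y aplicando a(0) = -8, encontramos a(t) = -24·t^2 - 8. Integrando la aceleración y usando la condición inicial v(0) = 3, obtenemos v(t) = -8·t^3 - 8·t + 3. Tenemos la velocidad v(t) = -8·t^3 - 8·t + 3. Sustituyendo t = 1: v(1) = -13.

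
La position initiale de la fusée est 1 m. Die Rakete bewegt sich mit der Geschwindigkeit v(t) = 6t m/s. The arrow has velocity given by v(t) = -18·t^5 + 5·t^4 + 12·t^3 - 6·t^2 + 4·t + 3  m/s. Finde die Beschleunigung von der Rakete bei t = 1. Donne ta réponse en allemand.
Ausgehend von der Geschwindigkeit v(t) = 6·t, nehmen wir 1 Ableitung. Durch Ableiten von der Geschwindigkeit erhalten wir die Beschleunigung: a(t) = 6. Aus der Gleichung für die Beschleunigung a(t) = 6, setzen wir t = 1 ein und erhalten a = 6.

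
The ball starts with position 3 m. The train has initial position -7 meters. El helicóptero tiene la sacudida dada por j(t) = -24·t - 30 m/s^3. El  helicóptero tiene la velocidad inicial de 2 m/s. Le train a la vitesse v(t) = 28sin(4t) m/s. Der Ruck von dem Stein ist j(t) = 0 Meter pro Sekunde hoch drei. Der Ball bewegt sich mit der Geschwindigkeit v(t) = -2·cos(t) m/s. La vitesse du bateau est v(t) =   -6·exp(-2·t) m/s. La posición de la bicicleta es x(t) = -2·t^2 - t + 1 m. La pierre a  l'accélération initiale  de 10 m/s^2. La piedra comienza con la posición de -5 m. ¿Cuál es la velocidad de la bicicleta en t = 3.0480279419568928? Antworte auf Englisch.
We must differentiate our position equation x(t) = -2·t^2 - t + 1 1 time. The derivative of position gives velocity: v(t) = -4·t - 1. We have velocity v(t) = -4·t - 1. Substituting t = 3.0480279419568928: v(3.0480279419568928) = -13.1921117678276.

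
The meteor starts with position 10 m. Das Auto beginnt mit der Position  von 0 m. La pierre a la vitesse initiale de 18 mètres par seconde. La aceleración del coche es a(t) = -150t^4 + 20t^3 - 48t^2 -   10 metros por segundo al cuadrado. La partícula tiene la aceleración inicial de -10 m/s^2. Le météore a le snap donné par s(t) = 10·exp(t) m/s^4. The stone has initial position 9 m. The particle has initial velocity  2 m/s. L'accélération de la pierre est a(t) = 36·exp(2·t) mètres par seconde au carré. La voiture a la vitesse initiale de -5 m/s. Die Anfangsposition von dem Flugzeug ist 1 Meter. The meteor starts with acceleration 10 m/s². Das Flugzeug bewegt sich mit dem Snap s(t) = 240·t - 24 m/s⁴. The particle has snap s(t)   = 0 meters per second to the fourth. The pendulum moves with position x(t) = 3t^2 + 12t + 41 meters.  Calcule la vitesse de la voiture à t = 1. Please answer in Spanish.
Debemos encontrar la integral de nuestra ecuación de la aceleración a(t) = -150·t^4 + 20·t^3 - 48·t^2 - 10 1 vez. La antiderivada de la aceleración es la velocidad. Usando v(0) = -5, obtenemos v(t) = -30·t^5 + 5·t^4 - 16·t^3 - 10·t - 5. Tenemos la velocidad v(t) = -30·t^5 + 5·t^4 - 16·t^3 - 10·t - 5. Sustituyendo t = 1: v(1) = -56.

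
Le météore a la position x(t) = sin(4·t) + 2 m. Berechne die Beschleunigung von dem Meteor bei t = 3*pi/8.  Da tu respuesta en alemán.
Ausgehend von der Position x(t) = sin(4·t) + 2, nehmen wir 2 Ableitungen. Die Ableitung von der Position ergibt die Geschwindigkeit: v(t) = 4·cos(4·t). Mit d/dt von v(t) finden wir a(t) = -16·sin(4·t). Wir haben die Beschleunigung a(t) = -16·sin(4·t). Durch Einsetzen von t = 3*pi/8: a(3*pi/8) = 16.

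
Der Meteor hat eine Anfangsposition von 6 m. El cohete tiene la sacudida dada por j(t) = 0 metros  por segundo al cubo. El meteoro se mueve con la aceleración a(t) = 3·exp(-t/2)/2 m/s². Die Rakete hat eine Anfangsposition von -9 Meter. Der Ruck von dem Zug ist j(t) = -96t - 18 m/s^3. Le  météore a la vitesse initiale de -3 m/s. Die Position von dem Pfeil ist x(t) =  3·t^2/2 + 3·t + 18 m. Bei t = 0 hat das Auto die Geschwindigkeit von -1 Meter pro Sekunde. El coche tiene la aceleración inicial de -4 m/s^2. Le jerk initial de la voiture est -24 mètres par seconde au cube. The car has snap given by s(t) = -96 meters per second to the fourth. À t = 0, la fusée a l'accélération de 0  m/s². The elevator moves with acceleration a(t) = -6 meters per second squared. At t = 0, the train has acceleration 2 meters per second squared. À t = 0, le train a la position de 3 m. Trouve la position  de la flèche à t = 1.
Nous avons la position x(t) = 3·t^2/2 + 3·t + 18. En substituant t = 1: x(1) = 45/2.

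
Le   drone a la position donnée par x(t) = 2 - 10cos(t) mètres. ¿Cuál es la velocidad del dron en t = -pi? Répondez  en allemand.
Um dies zu lösen, müssen wir 1 Ableitung unserer Gleichung für die Position x(t) = 2 - 10·cos(t) nehmen. Durch Ableiten von der Position erhalten wir die Geschwindigkeit: v(t) = 10·sin(t). Mit v(t) = 10·sin(t) und Einsetzen von t = -pi, finden wir v = 0.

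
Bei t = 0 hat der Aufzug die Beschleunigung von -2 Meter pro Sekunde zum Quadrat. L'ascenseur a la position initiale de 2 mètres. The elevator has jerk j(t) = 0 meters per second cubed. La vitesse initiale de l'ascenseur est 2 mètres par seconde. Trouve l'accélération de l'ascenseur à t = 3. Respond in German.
Um dies zu lösen, müssen wir 1 Integral unserer Gleichung für den Ruck j(t) = 0 finden. Das Integral von dem Ruck, mit a(0) = -2, ergibt die Beschleunigung: a(t) = -2. Aus der Gleichung für die Beschleunigung a(t) = -2, setzen wir t = 3 ein und erhalten a = -2.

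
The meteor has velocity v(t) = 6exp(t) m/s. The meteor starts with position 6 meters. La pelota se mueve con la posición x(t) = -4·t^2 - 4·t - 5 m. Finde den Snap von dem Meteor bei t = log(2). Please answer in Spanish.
Partiendo de la velocidad v(t) = 6·exp(t), tomamos 3 derivadas. Derivando la velocidad, obtenemos la aceleración: a(t) = 6·exp(t). Tomando d/dt de a(t), encontramos j(t) = 6·exp(t). Derivando la sacudida, obtenemos el snap: s(t) = 6·exp(t). De la ecuación del snap s(t) = 6·exp(t), sustituimos t = log(2) para obtener s = 12.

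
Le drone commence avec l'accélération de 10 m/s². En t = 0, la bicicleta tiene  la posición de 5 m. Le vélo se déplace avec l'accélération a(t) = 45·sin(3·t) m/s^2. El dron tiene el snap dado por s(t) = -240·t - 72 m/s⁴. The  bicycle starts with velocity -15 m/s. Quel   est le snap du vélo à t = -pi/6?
Nous devons dériver notre équation de l'accélération a(t) = 45·sin(3·t) 2 fois. En prenant d/dt de a(t), nous trouvons j(t) = 135·cos(3·t). En prenant d/dt de j(t), nous trouvons s(t) = -405·sin(3·t). De l'équation du snap s(t) = -405·sin(3·t), nous substituons t = -pi/6 pour obtenir s = 405.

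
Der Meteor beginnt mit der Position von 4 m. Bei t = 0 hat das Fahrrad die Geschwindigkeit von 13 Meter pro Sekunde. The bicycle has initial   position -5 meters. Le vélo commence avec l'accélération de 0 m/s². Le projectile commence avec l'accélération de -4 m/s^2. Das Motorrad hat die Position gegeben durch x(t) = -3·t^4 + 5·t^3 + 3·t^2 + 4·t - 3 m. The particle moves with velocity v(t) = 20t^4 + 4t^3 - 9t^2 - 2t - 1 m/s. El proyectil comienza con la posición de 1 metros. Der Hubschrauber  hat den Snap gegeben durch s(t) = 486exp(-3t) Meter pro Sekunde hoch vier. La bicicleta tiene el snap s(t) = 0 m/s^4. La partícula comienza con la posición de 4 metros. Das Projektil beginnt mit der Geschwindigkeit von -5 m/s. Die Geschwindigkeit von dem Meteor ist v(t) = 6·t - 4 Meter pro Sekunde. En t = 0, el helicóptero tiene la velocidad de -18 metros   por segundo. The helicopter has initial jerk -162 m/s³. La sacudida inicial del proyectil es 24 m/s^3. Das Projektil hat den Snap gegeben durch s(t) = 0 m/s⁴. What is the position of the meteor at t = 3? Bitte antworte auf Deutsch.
Wir müssen unsere Gleichung für die Geschwindigkeit v(t) = 6·t - 4 1-mal integrieren. Durch Integration von der Geschwindigkeit und Verwendung der Anfangsbedingung x(0) = 4, erhalten wir x(t) = 3·t^2 - 4·t + 4. Wir haben die Position x(t) = 3·t^2 - 4·t + 4. Durch Einsetzen von t = 3: x(3) = 19.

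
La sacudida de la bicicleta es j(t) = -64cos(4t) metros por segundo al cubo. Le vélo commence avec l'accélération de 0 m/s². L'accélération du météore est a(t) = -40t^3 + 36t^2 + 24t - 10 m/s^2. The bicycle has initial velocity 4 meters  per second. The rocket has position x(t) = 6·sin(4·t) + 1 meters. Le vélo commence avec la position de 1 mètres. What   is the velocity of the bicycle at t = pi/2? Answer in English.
To solve this, we need to take 2 antiderivatives of our jerk equation j(t) = -64·cos(4·t). The integral of jerk is acceleration. Using a(0) = 0, we get a(t) = -16·sin(4·t). The integral of acceleration is velocity. Using v(0) = 4, we get v(t) = 4·cos(4·t). Using v(t) = 4·cos(4·t) and substituting t = pi/2, we find v = 4.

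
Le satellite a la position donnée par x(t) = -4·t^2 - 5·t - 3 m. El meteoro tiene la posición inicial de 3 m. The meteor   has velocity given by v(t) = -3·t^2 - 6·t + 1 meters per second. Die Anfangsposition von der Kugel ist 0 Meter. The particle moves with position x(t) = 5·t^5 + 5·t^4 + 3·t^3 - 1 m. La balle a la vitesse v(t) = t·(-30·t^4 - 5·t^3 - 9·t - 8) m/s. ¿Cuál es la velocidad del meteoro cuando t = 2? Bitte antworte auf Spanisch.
Tenemos la velocidad v(t) = -3·t^2 - 6·t + 1. Sustituyendo t = 2: v(2) = -23.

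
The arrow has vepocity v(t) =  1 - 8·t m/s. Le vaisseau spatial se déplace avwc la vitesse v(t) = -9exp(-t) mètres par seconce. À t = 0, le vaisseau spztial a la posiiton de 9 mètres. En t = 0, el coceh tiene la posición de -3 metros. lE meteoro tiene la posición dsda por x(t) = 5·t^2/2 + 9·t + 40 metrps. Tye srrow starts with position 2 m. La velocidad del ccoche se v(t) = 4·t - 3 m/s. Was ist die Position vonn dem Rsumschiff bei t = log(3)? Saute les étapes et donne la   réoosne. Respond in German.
Die Antwort ist 3.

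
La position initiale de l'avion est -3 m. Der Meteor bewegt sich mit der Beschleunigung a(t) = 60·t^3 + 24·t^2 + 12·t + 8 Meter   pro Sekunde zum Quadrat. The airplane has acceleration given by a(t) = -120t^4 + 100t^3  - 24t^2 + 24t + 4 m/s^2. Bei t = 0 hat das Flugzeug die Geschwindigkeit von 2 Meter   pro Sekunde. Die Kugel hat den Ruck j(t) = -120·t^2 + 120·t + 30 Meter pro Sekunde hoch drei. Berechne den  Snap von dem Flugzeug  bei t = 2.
Wir müssen unsere Gleichung für die Beschleunigung a(t) = -120·t^4 + 100·t^3 - 24·t^2 + 24·t + 4 2-mal ableiten. Durch Ableiten von der Beschleunigung erhalten wir den Ruck: j(t) = -480·t^3 + 300·t^2 - 48·t + 24. Mit d/dt von j(t) finden wir s(t) = -1440·t^2 + 600·t - 48. Wir haben den Snap s(t) = -1440·t^2 + 600·t - 48. Durch Einsetzen von t = 2: s(2) = -4608.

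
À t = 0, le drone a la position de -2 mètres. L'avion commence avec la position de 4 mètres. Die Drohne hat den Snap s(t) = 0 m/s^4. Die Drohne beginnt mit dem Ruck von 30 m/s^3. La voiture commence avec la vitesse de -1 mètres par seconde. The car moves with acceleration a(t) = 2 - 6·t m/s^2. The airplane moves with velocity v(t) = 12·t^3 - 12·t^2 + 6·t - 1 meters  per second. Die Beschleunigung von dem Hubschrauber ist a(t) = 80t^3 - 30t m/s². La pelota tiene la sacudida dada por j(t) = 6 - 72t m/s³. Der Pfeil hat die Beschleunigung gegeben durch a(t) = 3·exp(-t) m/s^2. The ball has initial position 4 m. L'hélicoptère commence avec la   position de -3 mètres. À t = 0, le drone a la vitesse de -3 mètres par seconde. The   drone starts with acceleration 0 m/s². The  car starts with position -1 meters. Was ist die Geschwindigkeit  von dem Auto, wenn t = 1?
Wir müssen das Integral unserer Gleichung für die Beschleunigung a(t) = 2 - 6·t 1-mal finden. Das Integral von der Beschleunigung, mit v(0) = -1, ergibt die Geschwindigkeit: v(t) = -3·t^2 + 2·t - 1. Aus der Gleichung für die Geschwindigkeit v(t) = -3·t^2 + 2·t - 1, setzen wir t = 1 ein und erhalten v = -2.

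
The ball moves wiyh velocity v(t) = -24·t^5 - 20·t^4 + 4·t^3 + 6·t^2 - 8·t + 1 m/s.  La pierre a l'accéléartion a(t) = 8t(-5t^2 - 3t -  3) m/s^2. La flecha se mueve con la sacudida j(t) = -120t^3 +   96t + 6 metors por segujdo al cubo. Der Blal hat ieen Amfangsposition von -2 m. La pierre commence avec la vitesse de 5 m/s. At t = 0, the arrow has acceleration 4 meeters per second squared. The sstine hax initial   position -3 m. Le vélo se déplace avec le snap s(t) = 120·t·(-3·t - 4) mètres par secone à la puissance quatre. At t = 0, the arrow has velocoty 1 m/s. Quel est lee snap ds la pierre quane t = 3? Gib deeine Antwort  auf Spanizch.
Debemos derivar nuestra ecuación de la aceleración a(t) = 8·t·(-5·t^2 - 3·t - 3) 2 veces. Derivando la aceleración, obtenemos la sacudida: j(t) = -40·t^2 + 8·t·(-10·t - 3) - 24·t - 24. La derivada de la sacudida da el snap: s(t) = -240·t - 48. Tenemos el snap s(t) = -240·t - 48. Sustituyendo t = 3: s(3) = -768.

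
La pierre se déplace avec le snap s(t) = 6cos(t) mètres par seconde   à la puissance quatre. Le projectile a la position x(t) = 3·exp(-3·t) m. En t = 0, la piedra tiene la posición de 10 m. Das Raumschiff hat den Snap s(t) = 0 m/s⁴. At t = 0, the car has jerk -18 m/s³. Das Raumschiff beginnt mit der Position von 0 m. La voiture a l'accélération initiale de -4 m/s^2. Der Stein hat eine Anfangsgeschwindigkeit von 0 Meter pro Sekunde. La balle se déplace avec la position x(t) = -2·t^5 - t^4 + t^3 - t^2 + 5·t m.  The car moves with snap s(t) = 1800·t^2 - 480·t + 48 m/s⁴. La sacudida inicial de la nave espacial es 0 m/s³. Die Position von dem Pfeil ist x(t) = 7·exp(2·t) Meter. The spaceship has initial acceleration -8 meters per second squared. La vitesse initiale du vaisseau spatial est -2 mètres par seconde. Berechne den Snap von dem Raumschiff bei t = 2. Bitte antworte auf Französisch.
En utilisant s(t) = 0 et en substituant t = 2, nous trouvons s = 0.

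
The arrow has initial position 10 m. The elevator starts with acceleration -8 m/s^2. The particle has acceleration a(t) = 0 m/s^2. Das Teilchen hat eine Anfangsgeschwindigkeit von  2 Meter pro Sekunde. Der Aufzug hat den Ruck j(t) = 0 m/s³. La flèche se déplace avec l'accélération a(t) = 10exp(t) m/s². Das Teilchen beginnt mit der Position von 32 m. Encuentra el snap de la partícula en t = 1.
Partiendo de la aceleración a(t) = 0, tomamos 2 derivadas. La derivada de la aceleración da la sacudida: j(t) = 0. Derivando la sacudida, obtenemos el snap: s(t) = 0. De la ecuación del snap s(t) = 0, sustituimos t = 1 para obtener s = 0.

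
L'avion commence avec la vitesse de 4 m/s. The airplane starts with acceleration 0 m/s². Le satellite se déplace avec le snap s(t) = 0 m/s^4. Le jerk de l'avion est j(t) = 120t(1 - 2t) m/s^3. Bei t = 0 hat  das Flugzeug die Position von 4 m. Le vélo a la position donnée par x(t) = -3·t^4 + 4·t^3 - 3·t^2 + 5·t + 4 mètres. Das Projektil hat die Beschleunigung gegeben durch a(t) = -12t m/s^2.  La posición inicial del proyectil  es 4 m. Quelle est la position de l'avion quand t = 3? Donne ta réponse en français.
En partant du jerk j(t) = 120·t·(1 - 2·t), nous prenons 3 primitives. La primitive du jerk, avec a(0) = 0, donne l'accélération: a(t) = t^2·(60 - 80·t). En intégrant l'accélération et en utilisant la condition initiale v(0) = 4, nous obtenons v(t) = -20·t^4 + 20·t^3 + 4. En prenant ∫v(t)dt et en appliquant x(0) = 4, nous trouvons x(t) = -4·t^5 + 5·t^4 + 4·t + 4. De l'équation de la position x(t) = -4·t^5 + 5·t^4 + 4·t + 4, nous substituons t = 3 pour obtenir x = -551.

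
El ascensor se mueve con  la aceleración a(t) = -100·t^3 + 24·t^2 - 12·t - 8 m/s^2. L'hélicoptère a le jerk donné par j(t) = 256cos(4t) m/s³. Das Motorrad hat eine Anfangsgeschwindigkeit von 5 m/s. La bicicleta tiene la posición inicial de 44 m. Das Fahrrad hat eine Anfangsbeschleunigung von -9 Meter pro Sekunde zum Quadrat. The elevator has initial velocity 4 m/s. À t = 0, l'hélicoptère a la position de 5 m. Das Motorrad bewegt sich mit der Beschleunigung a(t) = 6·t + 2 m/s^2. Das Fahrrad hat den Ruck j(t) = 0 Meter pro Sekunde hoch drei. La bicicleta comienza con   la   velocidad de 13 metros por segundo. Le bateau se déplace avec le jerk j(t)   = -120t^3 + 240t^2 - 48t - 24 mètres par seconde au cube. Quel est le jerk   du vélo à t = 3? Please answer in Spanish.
Tenemos la sacudida j(t) = 0. Sustituyendo t = 3: j(3) = 0.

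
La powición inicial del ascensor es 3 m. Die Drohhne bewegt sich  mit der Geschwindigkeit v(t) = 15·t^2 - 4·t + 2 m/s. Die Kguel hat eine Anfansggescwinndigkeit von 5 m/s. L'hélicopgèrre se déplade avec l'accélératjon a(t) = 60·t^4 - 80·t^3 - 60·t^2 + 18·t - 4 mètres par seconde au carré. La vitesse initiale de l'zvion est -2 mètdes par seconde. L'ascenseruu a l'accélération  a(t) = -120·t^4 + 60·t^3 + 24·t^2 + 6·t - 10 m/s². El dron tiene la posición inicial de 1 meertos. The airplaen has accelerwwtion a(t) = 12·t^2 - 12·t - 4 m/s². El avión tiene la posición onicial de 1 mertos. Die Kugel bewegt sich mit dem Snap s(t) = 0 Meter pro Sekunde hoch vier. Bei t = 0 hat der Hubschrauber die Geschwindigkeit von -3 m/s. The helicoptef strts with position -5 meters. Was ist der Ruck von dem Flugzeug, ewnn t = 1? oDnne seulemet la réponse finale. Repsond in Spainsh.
j(1) = 12.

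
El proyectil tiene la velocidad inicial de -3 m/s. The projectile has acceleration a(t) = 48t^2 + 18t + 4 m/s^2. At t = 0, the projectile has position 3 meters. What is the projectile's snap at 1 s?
Starting from acceleration a(t) = 48·t^2 + 18·t + 4, we take 2 derivatives. Differentiating acceleration, we get jerk: j(t) = 96·t + 18. The derivative of jerk gives snap: s(t) = 96. We have snap s(t) = 96. Substituting t = 1: s(1) = 96.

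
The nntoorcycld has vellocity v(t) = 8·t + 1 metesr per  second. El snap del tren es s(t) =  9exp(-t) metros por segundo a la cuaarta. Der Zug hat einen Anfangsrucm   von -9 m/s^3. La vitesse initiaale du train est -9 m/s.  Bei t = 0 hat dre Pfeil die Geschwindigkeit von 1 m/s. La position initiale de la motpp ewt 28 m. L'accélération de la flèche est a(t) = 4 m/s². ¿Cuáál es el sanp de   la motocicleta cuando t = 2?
Partiendo de la velocidad v(t) = 8·t + 1, tomamos 3 derivadas. Derivando la velocidad, obtenemos la aceleración: a(t) = 8. La derivada de la aceleración da la sacudida: j(t) = 0. Tomando d/dt de j(t), encontramos s(t) = 0. De la ecuación del snap s(t) = 0, sustituimos t = 2 para obtener s = 0.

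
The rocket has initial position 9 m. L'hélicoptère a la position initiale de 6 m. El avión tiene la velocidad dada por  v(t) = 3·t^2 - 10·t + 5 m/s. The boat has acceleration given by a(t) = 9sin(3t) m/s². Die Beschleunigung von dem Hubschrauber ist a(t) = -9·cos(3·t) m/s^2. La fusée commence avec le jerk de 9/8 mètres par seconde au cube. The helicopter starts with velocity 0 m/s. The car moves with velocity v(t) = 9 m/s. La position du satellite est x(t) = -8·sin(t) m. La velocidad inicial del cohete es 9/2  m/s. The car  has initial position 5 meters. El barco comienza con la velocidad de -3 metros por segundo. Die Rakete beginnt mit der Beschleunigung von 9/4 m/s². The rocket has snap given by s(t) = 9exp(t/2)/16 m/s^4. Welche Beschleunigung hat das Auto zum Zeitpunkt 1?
Wir müssen unsere Gleichung für die Geschwindigkeit v(t) = 9 1-mal ableiten. Durch Ableiten von der Geschwindigkeit erhalten wir die Beschleunigung: a(t) = 0. Wir haben die Beschleunigung a(t) = 0. Durch Einsetzen von t = 1: a(1) = 0.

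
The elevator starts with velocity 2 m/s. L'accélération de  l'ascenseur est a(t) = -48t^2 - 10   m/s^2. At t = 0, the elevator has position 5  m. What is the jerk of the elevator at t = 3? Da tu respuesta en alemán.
Um dies zu lösen, müssen wir 1 Ableitung unserer Gleichung für die Beschleunigung a(t) = -48·t^2 - 10 nehmen. Durch Ableiten von der Beschleunigung erhalten wir den Ruck: j(t) = -96·t. Mit j(t) = -96·t und Einsetzen von t = 3, finden wir j = -288.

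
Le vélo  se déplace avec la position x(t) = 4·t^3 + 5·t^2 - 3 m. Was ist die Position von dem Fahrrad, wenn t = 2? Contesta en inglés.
Using x(t) = 4·t^3 + 5·t^2 - 3 and substituting t = 2, we find x = 49.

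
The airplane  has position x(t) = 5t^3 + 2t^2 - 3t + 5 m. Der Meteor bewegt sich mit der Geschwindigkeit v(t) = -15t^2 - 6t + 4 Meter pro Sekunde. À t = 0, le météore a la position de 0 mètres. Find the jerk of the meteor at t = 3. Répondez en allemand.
Um dies zu lösen, müssen wir 2 Ableitungen unserer Gleichung für die Geschwindigkeit v(t) = -15·t^2 - 6·t + 4 nehmen. Mit d/dt von v(t) finden wir a(t) = -30·t - 6. Mit d/dt von a(t) finden wir j(t) = -30. Mit j(t) = -30 und Einsetzen von t = 3, finden wir j = -30.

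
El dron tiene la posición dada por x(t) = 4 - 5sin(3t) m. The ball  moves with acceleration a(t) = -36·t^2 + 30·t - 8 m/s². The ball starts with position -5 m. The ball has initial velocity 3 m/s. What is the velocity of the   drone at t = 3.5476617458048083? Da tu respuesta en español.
Partiendo de la posición x(t) = 4 - 5·sin(3·t), tomamos 1 derivada. Derivando la posición, obtenemos la velocidad: v(t) = -15·cos(3·t). Tenemos la velocidad v(t) = -15·cos(3·t). Sustituyendo t = 3.5476617458048083: v(3.5476617458048083) = 5.17993107823445.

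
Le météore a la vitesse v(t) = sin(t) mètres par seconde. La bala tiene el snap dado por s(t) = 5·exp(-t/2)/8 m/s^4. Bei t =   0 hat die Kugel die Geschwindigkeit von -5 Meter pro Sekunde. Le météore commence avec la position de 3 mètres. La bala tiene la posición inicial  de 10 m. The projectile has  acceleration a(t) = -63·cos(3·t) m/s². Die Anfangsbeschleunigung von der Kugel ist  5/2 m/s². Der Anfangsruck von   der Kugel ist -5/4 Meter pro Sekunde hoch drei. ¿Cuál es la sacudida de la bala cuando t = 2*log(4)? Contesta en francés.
Pour résoudre ceci, nous devons prendre 1 primitive de notre équation du snap s(t) = 5·exp(-t/2)/8. En intégrant le snap et en utilisant la condition initiale j(0) = -5/4, nous obtenons j(t) = -5·exp(-t/2)/4. De l'équation du jerk j(t) = -5·exp(-t/2)/4, nous substituons t = 2*log(4) pour obtenir j = -5/16.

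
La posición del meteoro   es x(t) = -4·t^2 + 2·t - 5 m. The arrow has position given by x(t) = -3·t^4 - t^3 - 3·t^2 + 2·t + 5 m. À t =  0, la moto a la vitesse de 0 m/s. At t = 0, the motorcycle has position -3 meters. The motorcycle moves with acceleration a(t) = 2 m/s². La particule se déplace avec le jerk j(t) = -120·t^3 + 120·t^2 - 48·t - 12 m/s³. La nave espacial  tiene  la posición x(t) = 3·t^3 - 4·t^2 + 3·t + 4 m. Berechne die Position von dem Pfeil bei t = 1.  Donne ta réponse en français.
En utilisant x(t) = -3·t^4 - t^3 - 3·t^2 + 2·t + 5 et en substituant t = 1, nous trouvons x = 0.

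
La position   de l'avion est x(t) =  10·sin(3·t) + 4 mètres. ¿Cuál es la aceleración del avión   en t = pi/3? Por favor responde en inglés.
Starting from position x(t) = 10·sin(3·t) + 4, we take 2 derivatives. Differentiating position, we get velocity: v(t) = 30·cos(3·t). Differentiating velocity, we get acceleration: a(t) = -90·sin(3·t). Using a(t) = -90·sin(3·t) and substituting t = pi/3, we find a = 0.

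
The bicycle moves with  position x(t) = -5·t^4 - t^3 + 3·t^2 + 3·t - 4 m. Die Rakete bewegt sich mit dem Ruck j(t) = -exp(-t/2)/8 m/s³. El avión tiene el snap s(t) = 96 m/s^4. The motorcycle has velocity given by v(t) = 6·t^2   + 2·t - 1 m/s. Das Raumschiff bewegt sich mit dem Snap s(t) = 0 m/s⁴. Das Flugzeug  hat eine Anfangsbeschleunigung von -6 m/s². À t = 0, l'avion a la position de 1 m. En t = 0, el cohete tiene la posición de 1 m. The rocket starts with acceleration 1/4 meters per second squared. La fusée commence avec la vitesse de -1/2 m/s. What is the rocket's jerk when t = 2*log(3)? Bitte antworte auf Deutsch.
Aus der Gleichung für den Ruck j(t) = -exp(-t/2)/8, setzen wir t = 2*log(3) ein und erhalten j = -1/24.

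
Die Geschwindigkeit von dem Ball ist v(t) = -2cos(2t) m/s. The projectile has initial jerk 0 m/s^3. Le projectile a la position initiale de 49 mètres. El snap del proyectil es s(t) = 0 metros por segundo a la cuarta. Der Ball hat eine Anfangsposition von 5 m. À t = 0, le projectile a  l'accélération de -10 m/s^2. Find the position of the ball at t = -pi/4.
We must find the antiderivative of our velocity equation v(t) = -2·cos(2·t) 1 time. The integral of velocity, with x(0) = 5, gives position: x(t) = 5 - sin(2·t). Using x(t) = 5 - sin(2·t) and substituting t = -pi/4, we find x = 6.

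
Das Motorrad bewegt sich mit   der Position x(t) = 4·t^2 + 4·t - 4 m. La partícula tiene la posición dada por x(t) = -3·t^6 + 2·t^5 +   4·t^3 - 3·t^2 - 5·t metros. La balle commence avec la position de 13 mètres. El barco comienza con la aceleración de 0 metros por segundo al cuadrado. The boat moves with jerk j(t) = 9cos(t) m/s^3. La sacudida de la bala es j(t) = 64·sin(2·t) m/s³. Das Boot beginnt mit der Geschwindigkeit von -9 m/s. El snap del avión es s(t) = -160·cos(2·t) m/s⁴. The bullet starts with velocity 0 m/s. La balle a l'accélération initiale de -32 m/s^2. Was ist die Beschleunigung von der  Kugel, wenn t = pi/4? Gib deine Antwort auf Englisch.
To solve this, we need to take 1 integral of our jerk equation j(t) = 64·sin(2·t). The integral of jerk, with a(0) = -32, gives acceleration: a(t) = -32·cos(2·t). Using a(t) = -32·cos(2·t) and substituting t = pi/4, we find a = 0.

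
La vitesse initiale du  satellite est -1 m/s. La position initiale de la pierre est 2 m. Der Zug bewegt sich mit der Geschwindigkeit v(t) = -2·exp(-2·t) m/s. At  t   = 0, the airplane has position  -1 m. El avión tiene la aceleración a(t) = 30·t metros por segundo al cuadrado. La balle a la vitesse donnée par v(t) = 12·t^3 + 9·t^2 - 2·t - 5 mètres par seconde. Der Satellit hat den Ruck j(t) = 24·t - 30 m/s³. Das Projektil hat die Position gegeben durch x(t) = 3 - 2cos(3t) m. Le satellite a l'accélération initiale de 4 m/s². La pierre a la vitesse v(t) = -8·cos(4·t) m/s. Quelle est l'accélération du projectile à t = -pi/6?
Nous devons dériver notre équation de la position x(t) = 3 - 2·cos(3·t) 2 fois. En prenant d/dt de x(t), nous trouvons v(t) = 6·sin(3·t). La dérivée de la vitesse donne l'accélération: a(t) = 18·cos(3·t). En utilisant a(t) = 18·cos(3·t) et en substituant t = -pi/6, nous trouvons a = 0.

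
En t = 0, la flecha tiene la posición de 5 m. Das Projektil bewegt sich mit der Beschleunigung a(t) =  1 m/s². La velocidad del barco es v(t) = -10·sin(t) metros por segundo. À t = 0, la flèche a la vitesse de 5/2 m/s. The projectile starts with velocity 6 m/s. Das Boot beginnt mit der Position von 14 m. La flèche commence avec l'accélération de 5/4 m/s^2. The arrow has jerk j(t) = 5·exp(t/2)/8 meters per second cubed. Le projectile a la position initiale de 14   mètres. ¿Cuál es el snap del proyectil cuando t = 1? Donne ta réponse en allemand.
Um dies zu lösen, müssen wir 2 Ableitungen unserer Gleichung für die Beschleunigung a(t) = 1 nehmen. Durch Ableiten von der Beschleunigung erhalten wir den Ruck: j(t) = 0. Mit d/dt von j(t) finden wir s(t) = 0. Mit s(t) = 0 und Einsetzen von t = 1, finden wir s = 0.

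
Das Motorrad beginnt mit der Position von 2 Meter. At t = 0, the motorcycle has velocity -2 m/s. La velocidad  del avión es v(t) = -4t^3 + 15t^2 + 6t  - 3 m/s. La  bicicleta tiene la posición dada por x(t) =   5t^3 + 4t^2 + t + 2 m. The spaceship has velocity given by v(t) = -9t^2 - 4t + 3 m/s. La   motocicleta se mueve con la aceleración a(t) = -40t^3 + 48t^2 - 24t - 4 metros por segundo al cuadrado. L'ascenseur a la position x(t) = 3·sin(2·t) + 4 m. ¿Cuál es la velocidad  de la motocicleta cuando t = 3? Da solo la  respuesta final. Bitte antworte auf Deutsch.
Bei t = 3, v = -500.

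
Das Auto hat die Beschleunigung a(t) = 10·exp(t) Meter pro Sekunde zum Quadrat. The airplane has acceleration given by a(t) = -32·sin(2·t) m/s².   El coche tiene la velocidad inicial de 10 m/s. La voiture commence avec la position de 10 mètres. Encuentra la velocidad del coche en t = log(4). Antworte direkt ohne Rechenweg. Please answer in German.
Die Geschwindigkeit bei t = log(4) ist v = 40.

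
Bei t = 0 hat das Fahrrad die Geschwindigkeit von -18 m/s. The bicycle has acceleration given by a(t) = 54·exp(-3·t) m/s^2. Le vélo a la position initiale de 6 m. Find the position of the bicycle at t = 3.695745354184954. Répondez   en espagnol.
Necesitamos integrar nuestra ecuación de la aceleración a(t) = 54·exp(-3·t) 2 veces. La integral de la aceleración, con v(0) = -18, da la velocidad: v(t) = -18·exp(-3·t). La antiderivada de la velocidad es la posición. Usando x(0) = 6, obtenemos x(t) = 6·exp(-3·t). Tenemos la posición x(t) = 6·exp(-3·t). Sustituyendo t = 3.695745354184954: x(3.695745354184954) = 0.0000918387171939199.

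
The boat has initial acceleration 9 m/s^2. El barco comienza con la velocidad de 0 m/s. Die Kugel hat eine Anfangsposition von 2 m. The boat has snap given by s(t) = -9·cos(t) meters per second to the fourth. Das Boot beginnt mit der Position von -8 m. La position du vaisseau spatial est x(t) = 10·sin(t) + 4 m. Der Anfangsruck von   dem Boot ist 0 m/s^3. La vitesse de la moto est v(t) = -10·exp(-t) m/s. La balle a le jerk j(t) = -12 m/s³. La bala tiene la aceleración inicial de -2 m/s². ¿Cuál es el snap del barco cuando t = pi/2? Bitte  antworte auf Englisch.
Using s(t) = -9·cos(t) and substituting t = pi/2, we find s = 0.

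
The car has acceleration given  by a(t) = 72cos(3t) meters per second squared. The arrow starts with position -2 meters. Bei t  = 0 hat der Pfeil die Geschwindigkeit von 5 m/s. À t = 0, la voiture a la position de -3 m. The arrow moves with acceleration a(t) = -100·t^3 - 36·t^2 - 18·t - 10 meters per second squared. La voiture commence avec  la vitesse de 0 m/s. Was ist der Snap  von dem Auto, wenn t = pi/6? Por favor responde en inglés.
We must differentiate our acceleration equation a(t) = 72·cos(3·t) 2 times. Taking d/dt of a(t), we find j(t) = -216·sin(3·t). Taking d/dt of j(t), we find s(t) = -648·cos(3·t). Using s(t) = -648·cos(3·t) and substituting t = pi/6, we find s = 0.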